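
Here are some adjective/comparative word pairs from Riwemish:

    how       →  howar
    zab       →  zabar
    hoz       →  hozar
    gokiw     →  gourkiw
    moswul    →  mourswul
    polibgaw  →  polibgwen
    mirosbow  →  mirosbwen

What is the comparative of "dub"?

dubar

how and gokiw both end in -w yet inflect differently (howar, gourkiw), so the final letter is not what conditions the rule; the number of vowels is.
"dub" has 1 vowel. The stems with 1 vowel (zab → zabar, hoz → hozar, how → howar) add -ar.
The other patterns: stems with 2 vowels insert -ur- after the first vowel; stems with 3 vowels delete the last vowel and add -en.
So dub → dubar.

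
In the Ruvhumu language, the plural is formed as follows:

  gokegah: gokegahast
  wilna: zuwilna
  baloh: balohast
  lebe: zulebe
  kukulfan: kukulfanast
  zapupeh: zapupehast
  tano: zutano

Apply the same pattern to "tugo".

baloh and tano both have last vowel 'o' yet inflect differently (balohast, zutano), so the last vowel is not what conditions the rule; whether the stem ends in a vowel or a consonant is.
"tugo" ends in a vowel. The stems ending in a vowel (tano → zutano, wilna → zuwilna, lebe → zulebe) add the prefix zu-.
The other pattern: stems ending in a consonant add -ast.
So tugo → zutugo.

zutugo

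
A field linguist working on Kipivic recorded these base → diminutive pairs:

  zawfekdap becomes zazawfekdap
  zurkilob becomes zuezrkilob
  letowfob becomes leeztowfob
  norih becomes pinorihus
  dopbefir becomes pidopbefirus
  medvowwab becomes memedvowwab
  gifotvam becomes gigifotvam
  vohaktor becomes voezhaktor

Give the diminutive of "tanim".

"tanim" has last vowel 'i'. The stems whose last vowel is 'i' (dopbefir → pidopbefirus, norih → pinorihus) add pi- … -us around the stem.
The other patterns: stems whose last vowel is 'o' insert -ez- after the first vowel; stems whose last vowel is 'a' repeat the first consonant+vowel as a prefix.
So tanim → pitanimus.

pitanimus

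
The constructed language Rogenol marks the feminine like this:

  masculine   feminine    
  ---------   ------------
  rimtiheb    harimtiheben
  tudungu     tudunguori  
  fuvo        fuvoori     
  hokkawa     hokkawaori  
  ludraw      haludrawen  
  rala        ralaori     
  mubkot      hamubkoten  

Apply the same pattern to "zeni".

zeniori

"zeni" ends in a vowel. The stems ending in a vowel (fuvo → fuvoori, hokkawa → hokkawaori, tudungu → tudunguori) add -ori.
The other pattern: stems ending in a consonant add ha- … -en around the stem.
So zeni → zeniori.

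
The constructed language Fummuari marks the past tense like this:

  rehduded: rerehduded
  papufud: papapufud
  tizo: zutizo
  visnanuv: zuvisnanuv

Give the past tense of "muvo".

"muvo" ends in -o. The one such stem in the data (tizo → zutizo) adds the prefix zu-, so the same rule applies.
The other pattern: stems ending in -d repeat the first consonant+vowel as a prefix.
So muvo → zumuvo.

zumuvo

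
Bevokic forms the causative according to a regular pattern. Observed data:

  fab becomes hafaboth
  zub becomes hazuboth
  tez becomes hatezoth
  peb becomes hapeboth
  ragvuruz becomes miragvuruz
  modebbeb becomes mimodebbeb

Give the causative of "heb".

"heb" has 1 vowel. The stems with 1 vowel (fab → hafaboth, zub → hazuboth, tez → hatezoth) add ha- … -oth around the stem.
The other pattern: stems with 3 vowels add the prefix mi-.
So heb → haheboth.

haheboth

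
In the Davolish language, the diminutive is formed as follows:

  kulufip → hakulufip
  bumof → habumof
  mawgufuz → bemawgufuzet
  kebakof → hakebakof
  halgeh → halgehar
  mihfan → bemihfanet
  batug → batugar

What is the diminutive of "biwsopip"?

habiwsopip

batug and mawgufuz both have last vowel 'u' yet inflect differently (batugar, bemawgufuzet), so the last vowel is not what conditions the rule; the final letter is.
"biwsopip" ends in -p. The one such stem in the data (kulufip → hakulufip) adds the prefix ha-, so the same rule applies.
So biwsopip → habiwsopip.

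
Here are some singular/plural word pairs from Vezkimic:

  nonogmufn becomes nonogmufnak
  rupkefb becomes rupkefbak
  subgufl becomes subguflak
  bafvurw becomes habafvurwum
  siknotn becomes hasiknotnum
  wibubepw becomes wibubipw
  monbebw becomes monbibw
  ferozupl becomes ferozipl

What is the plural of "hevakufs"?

hevakufsak

nonogmufn and siknotn both end in -n yet inflect differently (nonogmufnak, hasiknotnum), so the final letter is not what conditions the rule; the second-to-last letter is.
"hevakufs" has second-to-last letter 'f'. The stems whose second-to-last letter is 'f' (nonogmufn → nonogmufnak, rupkefb → rupkefbak, subgufl → subguflak) add -ak.
The other patterns: stems whose second-to-last letter is 'r' or 't' add ha- … -um around the stem; stems whose second-to-last letter is 'b' or 'p' change the last vowel to 'i'.
So hevakufs → hevakufsak.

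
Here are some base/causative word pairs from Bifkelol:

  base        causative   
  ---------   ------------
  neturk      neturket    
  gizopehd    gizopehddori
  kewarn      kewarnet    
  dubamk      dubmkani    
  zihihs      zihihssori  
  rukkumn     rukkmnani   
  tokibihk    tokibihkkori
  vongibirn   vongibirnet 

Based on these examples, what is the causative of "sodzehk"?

sodzehkkori

dubamk and tokibihk both end in -k yet inflect differently (dubmkani, tokibihkkori), so the final letter is not what conditions the rule; the second-to-last letter is.
"sodzehk" has second-to-last letter 'h'. The stems whose second-to-last letter is 'h' (gizopehd → gizopehddori, zihihs → zihihssori, tokibihk → tokibihkkori) double the final consonant and add -ori.
So sodzehk → sodzehkkori.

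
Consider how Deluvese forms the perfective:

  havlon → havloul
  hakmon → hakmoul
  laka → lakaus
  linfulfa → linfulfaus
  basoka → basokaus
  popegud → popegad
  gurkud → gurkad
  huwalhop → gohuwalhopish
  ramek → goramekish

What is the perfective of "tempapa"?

havlon and huwalhop both have last vowel 'o' yet inflect differently (havloul, gohuwalhopish), so the last vowel is not what conditions the rule; the final letter is.
"tempapa" ends in -a. The stems ending in -a (laka → lakaus, linfulfa → linfulfaus, basoka → basokaus) add -us.
The other patterns: stems ending in -n drop the final letter and add -ul; stems ending in -d change the last vowel to 'a'; stems ending in -k or -p add go- … -ish around the stem.
So tempapa → tempapaus.

tempapaus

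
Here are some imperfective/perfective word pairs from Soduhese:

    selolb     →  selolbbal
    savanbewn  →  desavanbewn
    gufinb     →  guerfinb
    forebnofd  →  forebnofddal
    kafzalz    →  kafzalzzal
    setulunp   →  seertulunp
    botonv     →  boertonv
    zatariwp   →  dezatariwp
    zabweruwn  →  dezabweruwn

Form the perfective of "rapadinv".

zatariwp and setulunp both end in -p yet inflect differently (dezatariwp, seertulunp), so the final letter is not what conditions the rule; the second-to-last letter is.
"rapadinv" has second-to-last letter 'n'. The stems whose second-to-last letter is 'n' (setulunp → seertulunp, botonv → boertonv, gufinb → guerfinb) insert -er- after the first vowel.
So rapadinv → raerpadinv.

raerpadinv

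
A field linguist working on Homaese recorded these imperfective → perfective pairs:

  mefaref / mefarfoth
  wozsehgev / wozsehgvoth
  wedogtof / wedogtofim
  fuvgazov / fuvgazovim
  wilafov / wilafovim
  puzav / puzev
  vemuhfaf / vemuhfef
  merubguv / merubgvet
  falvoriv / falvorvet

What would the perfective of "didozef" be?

didozfoth

mefaref and wedogtof both end in -f yet inflect differently (mefarfoth, wedogtofim), so the final letter is not what conditions the rule; the last vowel is.
"didozef" has last vowel 'e'. The stems whose last vowel is 'e' (mefaref → mefarfoth, wozsehgev → wozsehgvoth) delete the last vowel and add -oth.
So didozef → didozfoth.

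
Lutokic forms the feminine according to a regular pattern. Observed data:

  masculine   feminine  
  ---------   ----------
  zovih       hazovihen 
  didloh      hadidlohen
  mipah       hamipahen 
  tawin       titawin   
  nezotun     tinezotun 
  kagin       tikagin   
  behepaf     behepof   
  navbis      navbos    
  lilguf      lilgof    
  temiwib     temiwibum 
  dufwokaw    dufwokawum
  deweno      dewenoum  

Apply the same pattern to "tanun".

zovih and tawin both have last vowel 'i' yet inflect differently (hazovihen, titawin), so the last vowel is not what conditions the rule; the final letter is.
"tanun" ends in -n. The stems ending in -n (tawin → titawin, nezotun → tinezotun, kagin → tikagin) add the prefix ti-.
So tanun → titanun.

titanun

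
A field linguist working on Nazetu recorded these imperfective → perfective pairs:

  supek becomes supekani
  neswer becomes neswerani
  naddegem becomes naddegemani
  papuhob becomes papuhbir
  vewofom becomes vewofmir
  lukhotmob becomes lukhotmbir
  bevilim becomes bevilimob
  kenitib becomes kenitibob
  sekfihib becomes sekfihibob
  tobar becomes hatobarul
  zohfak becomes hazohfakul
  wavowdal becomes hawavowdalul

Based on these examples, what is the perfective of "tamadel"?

tamadelani

naddegem and vewofom both end in -m yet inflect differently (naddegemani, vewofmir), so the final letter is not what conditions the rule; the last vowel is.
"tamadel" has last vowel 'e'. The stems whose last vowel is 'e' (supek → supekani, neswer → neswerani, naddegem → naddegemani) add -ani.
The other patterns: stems whose last vowel is 'o' delete the last vowel and add -ir; stems whose last vowel is 'i' add -ob; stems whose last vowel is 'a' add ha- … -ul around the stem.
So tamadel → tamadelani.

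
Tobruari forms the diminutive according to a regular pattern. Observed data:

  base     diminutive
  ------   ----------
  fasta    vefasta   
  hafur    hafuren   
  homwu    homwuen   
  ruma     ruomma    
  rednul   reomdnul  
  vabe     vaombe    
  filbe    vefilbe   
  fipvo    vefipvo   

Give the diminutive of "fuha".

vefuha

filbe and vabe both end in -e yet inflect differently (vefilbe, vaombe), so the final letter is not what conditions the rule; the first letter is.
"fuha" begins with f-. The stems beginning with f- (filbe → vefilbe, fipvo → vefipvo, fasta → vefasta) add the prefix ve-.
So fuha → vefuha.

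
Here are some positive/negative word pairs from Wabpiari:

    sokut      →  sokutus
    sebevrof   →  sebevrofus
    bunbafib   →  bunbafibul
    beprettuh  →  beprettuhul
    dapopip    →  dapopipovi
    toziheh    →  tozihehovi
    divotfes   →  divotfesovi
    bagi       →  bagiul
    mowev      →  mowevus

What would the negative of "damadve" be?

damadveovi

beprettuh and toziheh both end in -h yet inflect differently (beprettuhul, tozihehovi), so the final letter is not what conditions the rule; the first letter is.
"damadve" begins with d-. The stems beginning with d- (divotfes → divotfesovi, dapopip → dapopipovi) add -ovi.
The other patterns: stems beginning with b- add -ul; stems beginning with m- or s- add -us.
So damadve → damadveovi.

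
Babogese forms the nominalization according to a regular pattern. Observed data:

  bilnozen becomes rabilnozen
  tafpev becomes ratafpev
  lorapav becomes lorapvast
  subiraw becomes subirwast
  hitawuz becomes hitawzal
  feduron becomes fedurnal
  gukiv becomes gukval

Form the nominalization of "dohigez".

radohigez

"dohigez" has last vowel 'e'. The stems whose last vowel is 'e' (bilnozen → rabilnozen, tafpev → ratafpev) add the prefix ra-.
So dohigez → radohigez.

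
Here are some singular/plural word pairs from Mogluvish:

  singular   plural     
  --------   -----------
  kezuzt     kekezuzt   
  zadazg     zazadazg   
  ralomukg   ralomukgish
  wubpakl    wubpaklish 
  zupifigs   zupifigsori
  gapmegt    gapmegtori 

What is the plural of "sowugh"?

sowughori

zadazg and ralomukg both end in -g yet inflect differently (zazadazg, ralomukgish), so the final letter is not what conditions the rule; the second-to-last letter is.
"sowugh" has second-to-last letter 'g'. The stems whose second-to-last letter is 'g' (zupifigs → zupifigsori, gapmegt → gapmegtori) add -ori.
So sowugh → sowughori.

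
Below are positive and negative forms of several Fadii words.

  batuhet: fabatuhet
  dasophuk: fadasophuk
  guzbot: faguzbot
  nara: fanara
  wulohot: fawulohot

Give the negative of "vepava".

Every pair shown (batuhet → fabatuhet, dasophuk → fadasophuk, guzbot → faguzbot, …) follows the same rule: add the prefix fa-.
So vepava → favepava.

favepava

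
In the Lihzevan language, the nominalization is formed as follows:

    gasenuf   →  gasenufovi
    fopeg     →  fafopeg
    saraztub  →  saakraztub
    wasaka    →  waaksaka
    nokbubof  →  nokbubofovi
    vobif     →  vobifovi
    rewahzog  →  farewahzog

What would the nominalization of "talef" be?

saraztub and gasenuf both have last vowel 'u' yet inflect differently (saakraztub, gasenufovi), so the last vowel is not what conditions the rule; the final letter is.
"talef" ends in -f. The stems ending in -f (nokbubof → nokbubofovi, gasenuf → gasenufovi, vobif → vobifovi) add -ovi.
The other patterns: stems ending in -a or -b insert -ak- after the first vowel; stems ending in -g add the prefix fa-.
So talef → talefovi.

talefovi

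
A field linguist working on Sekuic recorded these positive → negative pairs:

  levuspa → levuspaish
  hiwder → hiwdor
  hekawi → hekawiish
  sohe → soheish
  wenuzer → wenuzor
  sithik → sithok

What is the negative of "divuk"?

divok

hekawi and sithik both have last vowel 'i' yet inflect differently (hekawiish, sithok), so the last vowel is not what conditions the rule; whether the stem ends in a vowel or a consonant is.
"divuk" ends in a consonant. The stems ending in a consonant (sithik → sithok, hiwder → hiwdor, wenuzer → wenuzor) change the last vowel to 'o'.
The other pattern: stems ending in a vowel add -ish.
So divuk → divok.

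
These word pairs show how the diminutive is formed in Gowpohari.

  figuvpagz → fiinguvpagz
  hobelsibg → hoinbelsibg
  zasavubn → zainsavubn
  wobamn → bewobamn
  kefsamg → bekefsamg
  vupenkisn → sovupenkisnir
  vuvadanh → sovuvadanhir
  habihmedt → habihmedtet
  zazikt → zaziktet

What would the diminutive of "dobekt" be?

"dobekt" has second-to-last letter 'k'. The one such stem in the data (zazikt → zaziktet) adds -et, so the same rule applies.
So dobekt → dobektet.

dobektet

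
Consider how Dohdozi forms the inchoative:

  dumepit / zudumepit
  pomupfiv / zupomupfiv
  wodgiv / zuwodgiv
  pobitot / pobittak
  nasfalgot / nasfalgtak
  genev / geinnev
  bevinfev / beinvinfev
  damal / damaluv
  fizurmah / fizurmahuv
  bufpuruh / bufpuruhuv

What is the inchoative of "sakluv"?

"sakluv" has last vowel 'u'. The one such stem in the data (bufpuruh → bufpuruhuv) adds -uv, so the same rule applies.
The other patterns: stems whose last vowel is 'i' add the prefix zu-; stems whose last vowel is 'o' delete the last vowel and add -ak; stems whose last vowel is 'e' insert -in- after the first vowel.
So sakluv → sakluvuv.

sakluvuv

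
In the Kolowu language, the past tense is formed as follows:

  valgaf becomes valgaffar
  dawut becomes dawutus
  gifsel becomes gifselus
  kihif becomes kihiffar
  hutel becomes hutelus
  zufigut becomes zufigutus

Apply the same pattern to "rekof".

rekoffar

"rekof" ends in -f. The stems ending in -f (kihif → kihiffar, valgaf → valgaffar) double the final consonant and add -ar.
The other pattern: stems ending in -l or -t add -us.
So rekof → rekoffar.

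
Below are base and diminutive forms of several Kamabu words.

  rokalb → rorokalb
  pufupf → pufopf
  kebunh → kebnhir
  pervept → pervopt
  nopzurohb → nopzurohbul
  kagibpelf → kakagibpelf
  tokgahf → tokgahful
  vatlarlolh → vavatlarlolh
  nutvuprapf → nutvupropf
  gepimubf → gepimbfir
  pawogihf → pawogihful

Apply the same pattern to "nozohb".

nozohbul

pawogihf and kagibpelf both end in -f yet inflect differently (pawogihful, kakagibpelf), so the final letter is not what conditions the rule; the second-to-last letter is.
"nozohb" has second-to-last letter 'h'. The stems whose second-to-last letter is 'h' (pawogihf → pawogihful, tokgahf → tokgahful, nopzurohb → nopzurohbul) add -ul.
The other patterns: stems whose second-to-last letter is 'l' repeat the first consonant+vowel as a prefix; stems whose second-to-last letter is 'p' change the last vowel to 'o'; stems whose second-to-last letter is 'b' or 'n' delete the last vowel and add -ir.
So nozohb → nozohbul.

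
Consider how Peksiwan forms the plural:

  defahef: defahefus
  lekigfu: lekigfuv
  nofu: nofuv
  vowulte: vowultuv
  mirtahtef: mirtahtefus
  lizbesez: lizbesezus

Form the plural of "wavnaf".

wavnafus

vowulte and defahef both have last vowel 'e' yet inflect differently (vowultuv, defahefus), so the last vowel is not what conditions the rule; whether the stem ends in a vowel or a consonant is.
"wavnaf" ends in a consonant. The stems ending in a consonant (defahef → defahefus, mirtahtef → mirtahtefus, lizbesez → lizbesezus) add -us.
So wavnaf → wavnafus.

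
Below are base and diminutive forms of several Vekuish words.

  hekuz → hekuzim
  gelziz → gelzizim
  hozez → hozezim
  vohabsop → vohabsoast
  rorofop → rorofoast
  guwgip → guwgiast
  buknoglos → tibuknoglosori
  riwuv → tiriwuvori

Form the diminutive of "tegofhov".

titegofhovori

gelziz and guwgip both have last vowel 'i' yet inflect differently (gelzizim, guwgiast), so the last vowel is not what conditions the rule; the final letter is.
"tegofhov" ends in -v. The one such stem in the data (riwuv → tiriwuvori) adds ti- … -ori around the stem, so the same rule applies.
The other patterns: stems ending in -z add -im; stems ending in -p drop the final letter and add -ast.
So tegofhov → titegofhovori.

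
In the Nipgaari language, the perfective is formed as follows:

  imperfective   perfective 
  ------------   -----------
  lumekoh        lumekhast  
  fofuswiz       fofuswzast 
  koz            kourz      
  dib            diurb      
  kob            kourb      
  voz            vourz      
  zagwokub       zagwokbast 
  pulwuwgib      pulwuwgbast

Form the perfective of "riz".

riurz

"riz" has 1 vowel. The stems with 1 vowel (kob → kourb, voz → vourz, koz → kourz) insert -ur- after the first vowel.
The other pattern: stems with 3 vowels delete the last vowel and add -ast.
So riz → riurz.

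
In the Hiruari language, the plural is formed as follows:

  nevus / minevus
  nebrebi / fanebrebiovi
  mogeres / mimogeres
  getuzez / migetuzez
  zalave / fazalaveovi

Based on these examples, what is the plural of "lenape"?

falenapeovi

"lenape" ends in a vowel. The stems ending in a vowel (nebrebi → fanebrebiovi, zalave → fazalaveovi) add fa- … -ovi around the stem.
So lenape → falenapeovi.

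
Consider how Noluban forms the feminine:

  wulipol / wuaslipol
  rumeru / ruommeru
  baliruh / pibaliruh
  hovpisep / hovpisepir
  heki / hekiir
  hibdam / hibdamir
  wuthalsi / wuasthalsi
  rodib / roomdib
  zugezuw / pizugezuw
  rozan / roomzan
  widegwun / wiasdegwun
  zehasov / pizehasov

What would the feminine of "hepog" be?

widegwun and rozan both end in -n yet inflect differently (wiasdegwun, roomzan), so the final letter is not what conditions the rule; the first letter is.
"hepog" begins with h-. The stems beginning with h- (heki → hekiir, hovpisep → hovpisepir, hibdam → hibdamir) add -ir.
The other patterns: stems beginning with w- insert -as- after the first vowel; stems beginning with r- insert -om- after the first vowel; stems beginning with b- or z- add the prefix pi-.
So hepog → hepogir.

hepogir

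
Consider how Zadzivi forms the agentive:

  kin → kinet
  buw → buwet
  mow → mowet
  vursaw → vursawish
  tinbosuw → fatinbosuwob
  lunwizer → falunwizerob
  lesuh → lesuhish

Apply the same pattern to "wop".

"wop" has 1 vowel. The stems with 1 vowel (mow → mowet, kin → kinet, buw → buwet) add -et.
The other patterns: stems with 2 vowels add -ish; stems with 3 vowels add fa- … -ob around the stem.
So wop → wopet.

wopet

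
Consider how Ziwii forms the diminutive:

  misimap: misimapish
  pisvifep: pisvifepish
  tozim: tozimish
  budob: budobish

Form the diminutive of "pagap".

Every pair shown (misimap → misimapish, pisvifep → pisvifepish, tozim → tozimish, …) follows the same rule: add -ish.
So pagap → pagapish.

pagapish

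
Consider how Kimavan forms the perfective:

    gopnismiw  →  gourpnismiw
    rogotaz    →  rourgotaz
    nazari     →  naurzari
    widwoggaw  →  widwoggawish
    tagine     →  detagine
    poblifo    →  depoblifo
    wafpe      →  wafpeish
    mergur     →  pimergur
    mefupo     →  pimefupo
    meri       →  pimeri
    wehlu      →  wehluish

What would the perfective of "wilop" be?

"wilop" begins with w-. The stems beginning with w- (widwoggaw → widwoggawish, wehlu → wehluish, wafpe → wafpeish) add -ish.
So wilop → wilopish.

wilopish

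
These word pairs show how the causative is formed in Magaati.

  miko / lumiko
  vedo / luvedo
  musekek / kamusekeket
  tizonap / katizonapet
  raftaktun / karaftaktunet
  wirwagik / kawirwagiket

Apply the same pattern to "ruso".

miko and musekek both begin with m- yet inflect differently (lumiko, kamusekeket), so the first letter is not what conditions the rule; whether the stem ends in a vowel or a consonant is.
"ruso" ends in a vowel. The stems ending in a vowel (miko → lumiko, vedo → luvedo) add the prefix lu-.
So ruso → luruso.

luruso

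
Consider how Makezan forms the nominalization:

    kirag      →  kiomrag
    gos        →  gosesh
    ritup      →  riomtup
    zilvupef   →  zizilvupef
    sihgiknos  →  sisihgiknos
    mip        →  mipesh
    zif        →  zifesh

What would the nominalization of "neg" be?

"neg" has 1 vowel. The stems with 1 vowel (gos → gosesh, zif → zifesh, mip → mipesh) add -esh.
So neg → negesh.

negesh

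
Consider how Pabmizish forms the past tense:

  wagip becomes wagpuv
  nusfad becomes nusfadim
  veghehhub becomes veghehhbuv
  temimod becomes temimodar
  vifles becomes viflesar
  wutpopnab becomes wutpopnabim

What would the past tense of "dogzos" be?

dogzosar

"dogzos" has last vowel 'o'. The one such stem in the data (temimod → temimodar) adds -ar, so the same rule applies.
So dogzos → dogzosar.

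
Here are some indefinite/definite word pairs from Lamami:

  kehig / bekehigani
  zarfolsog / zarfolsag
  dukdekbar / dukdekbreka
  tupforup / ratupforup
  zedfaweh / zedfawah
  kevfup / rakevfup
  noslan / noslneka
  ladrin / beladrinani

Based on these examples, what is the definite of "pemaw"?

noslan and ladrin both end in -n yet inflect differently (noslneka, beladrinani), so the final letter is not what conditions the rule; the last vowel is.
"pemaw" has last vowel 'a'. The stems whose last vowel is 'a' (noslan → noslneka, dukdekbar → dukdekbreka) delete the last vowel and add -eka.
The other patterns: stems whose last vowel is 'i' add be- … -ani around the stem; stems whose last vowel is 'u' add the prefix ra-; stems whose last vowel is 'e' or 'o' change the last vowel to 'a'.
So pemaw → pemweka.

pemweka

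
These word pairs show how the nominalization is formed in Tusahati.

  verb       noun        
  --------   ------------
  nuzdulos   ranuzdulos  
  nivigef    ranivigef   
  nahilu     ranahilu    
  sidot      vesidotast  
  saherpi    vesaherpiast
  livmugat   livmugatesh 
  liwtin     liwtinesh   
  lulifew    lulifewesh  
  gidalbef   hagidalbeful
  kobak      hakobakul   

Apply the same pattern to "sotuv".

sidot and livmugat both end in -t yet inflect differently (vesidotast, livmugatesh), so the final letter is not what conditions the rule; the first letter is.
"sotuv" begins with s-. The stems beginning with s- (sidot → vesidotast, saherpi → vesaherpiast) add ve- … -ast around the stem.
The other patterns: stems beginning with n- add the prefix ra-; stems beginning with l- add -esh; stems beginning with g- or k- add ha- … -ul around the stem.
So sotuv → vesotuvast.

vesotuvast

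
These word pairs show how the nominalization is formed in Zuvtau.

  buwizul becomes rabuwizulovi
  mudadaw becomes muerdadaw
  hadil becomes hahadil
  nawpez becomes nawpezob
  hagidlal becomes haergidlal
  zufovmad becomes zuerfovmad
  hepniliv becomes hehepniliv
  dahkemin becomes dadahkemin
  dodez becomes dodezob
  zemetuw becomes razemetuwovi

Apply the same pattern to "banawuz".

hagidlal and hadil both end in -l yet inflect differently (haergidlal, hahadil), so the final letter is not what conditions the rule; the last vowel is.
"banawuz" has last vowel 'u'. The stems whose last vowel is 'u' (buwizul → rabuwizulovi, zemetuw → razemetuwovi) add ra- … -ovi around the stem.
So banawuz → rabanawuzovi.

rabanawuzovi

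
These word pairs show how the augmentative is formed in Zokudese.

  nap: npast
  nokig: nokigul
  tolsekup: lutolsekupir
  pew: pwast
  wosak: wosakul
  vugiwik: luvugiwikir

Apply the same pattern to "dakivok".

ludakivokir

wosak and vugiwik both end in -k yet inflect differently (wosakul, luvugiwikir), so the final letter is not what conditions the rule; the number of vowels is.
"dakivok" has 3 vowels. The stems with 3 vowels (vugiwik → luvugiwikir, tolsekup → lutolsekupir) add lu- … -ir around the stem.
The other patterns: stems with 1 vowel delete the last vowel and add -ast; stems with 2 vowels add -ul.
So dakivok → ludakivokir.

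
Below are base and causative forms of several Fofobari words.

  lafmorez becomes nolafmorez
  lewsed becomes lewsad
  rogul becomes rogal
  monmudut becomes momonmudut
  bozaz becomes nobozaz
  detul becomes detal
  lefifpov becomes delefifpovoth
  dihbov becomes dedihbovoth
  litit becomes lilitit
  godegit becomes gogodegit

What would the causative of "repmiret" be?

rerepmiret

"repmiret" ends in -t. The stems ending in -t (litit → lilitit, monmudut → momonmudut, godegit → gogodegit) repeat the first consonant+vowel as a prefix.
So repmiret → rerepmiret.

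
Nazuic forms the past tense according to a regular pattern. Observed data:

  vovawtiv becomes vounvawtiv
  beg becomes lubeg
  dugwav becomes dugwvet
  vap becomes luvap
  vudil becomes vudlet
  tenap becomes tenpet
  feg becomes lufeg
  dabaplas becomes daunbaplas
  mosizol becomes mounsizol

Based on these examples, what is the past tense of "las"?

vap and tenap both end in -p yet inflect differently (luvap, tenpet), so the final letter is not what conditions the rule; the number of vowels is.
"las" has 1 vowel. The stems with 1 vowel (feg → lufeg, beg → lubeg, vap → luvap) add the prefix lu-.
So las → lulas.

lulas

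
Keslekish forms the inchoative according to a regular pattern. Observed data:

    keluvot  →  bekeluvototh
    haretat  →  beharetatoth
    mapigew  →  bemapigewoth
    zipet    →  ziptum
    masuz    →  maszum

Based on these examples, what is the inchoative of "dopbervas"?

"dopbervas" has 3 vowels. The stems with 3 vowels (keluvot → bekeluvototh, haretat → beharetatoth, mapigew → bemapigewoth) add be- … -oth around the stem.
The other pattern: stems with 2 vowels delete the last vowel and add -um.
So dopbervas → bedopbervasoth.

bedopbervasoth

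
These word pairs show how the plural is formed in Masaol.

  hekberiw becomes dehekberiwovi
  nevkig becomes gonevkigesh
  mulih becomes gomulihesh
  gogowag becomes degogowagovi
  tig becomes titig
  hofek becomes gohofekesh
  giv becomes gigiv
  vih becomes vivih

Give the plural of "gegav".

vih and mulih both end in -h yet inflect differently (vivih, gomulihesh), so the final letter is not what conditions the rule; the number of vowels is.
"gegav" has 2 vowels. The stems with 2 vowels (mulih → gomulihesh, nevkig → gonevkigesh, hofek → gohofekesh) add go- … -esh around the stem.
So gegav → gogegavesh.

gogegavesh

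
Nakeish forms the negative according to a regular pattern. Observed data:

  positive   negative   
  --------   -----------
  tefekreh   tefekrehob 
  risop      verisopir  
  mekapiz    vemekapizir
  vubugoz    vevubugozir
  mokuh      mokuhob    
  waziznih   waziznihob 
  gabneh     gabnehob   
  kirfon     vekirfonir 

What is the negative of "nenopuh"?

nenopuhob

"nenopuh" ends in -h. The stems ending in -h (waziznih → waziznihob, tefekreh → tefekrehob, mokuh → mokuhob) add -ob.
So nenopuh → nenopuhob.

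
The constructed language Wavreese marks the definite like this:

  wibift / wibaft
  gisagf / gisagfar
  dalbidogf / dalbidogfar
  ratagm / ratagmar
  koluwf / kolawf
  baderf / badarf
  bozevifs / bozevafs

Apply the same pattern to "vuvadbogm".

gisagf and koluwf both end in -f yet inflect differently (gisagfar, kolawf), so the final letter is not what conditions the rule; the second-to-last letter is.
"vuvadbogm" has second-to-last letter 'g'. The stems whose second-to-last letter is 'g' (ratagm → ratagmar, gisagf → gisagfar, dalbidogf → dalbidogfar) add -ar.
The other pattern: stems whose second-to-last letter is 'f', 'r' or 'w' change the last vowel to 'a'.
So vuvadbogm → vuvadbogmar.

vuvadbogmar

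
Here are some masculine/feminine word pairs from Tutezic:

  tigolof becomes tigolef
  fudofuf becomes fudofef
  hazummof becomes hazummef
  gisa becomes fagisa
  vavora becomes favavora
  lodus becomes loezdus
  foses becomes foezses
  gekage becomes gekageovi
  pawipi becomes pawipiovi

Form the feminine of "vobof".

vobef

fudofuf and lodus both have last vowel 'u' yet inflect differently (fudofef, loezdus), so the last vowel is not what conditions the rule; the final letter is.
"vobof" ends in -f. The stems ending in -f (tigolof → tigolef, fudofuf → fudofef, hazummof → hazummef) change the last vowel to 'e'.
The other patterns: stems ending in -a add the prefix fa-; stems ending in -s insert -ez- after the first vowel; stems ending in -e or -i add -ovi.
So vobof → vobef.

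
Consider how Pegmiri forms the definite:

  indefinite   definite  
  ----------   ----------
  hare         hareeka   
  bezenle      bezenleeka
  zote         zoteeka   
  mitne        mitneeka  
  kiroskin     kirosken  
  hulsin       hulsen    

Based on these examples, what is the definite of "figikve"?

figikveeka

hare and hulsin both begin with h- yet inflect differently (hareeka, hulsen), so the first letter is not what conditions the rule; the final letter is.
"figikve" ends in -e. The stems ending in -e (hare → hareeka, bezenle → bezenleeka, zote → zoteeka) add -eka.
The other pattern: stems ending in -n change the last vowel to 'e'.
So figikve → figikveeka.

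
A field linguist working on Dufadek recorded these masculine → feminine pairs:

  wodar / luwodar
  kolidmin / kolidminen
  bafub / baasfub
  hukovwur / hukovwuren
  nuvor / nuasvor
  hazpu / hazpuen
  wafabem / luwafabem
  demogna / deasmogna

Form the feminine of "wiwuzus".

luwiwuzus

hukovwur and wodar both end in -r yet inflect differently (hukovwuren, luwodar), so the final letter is not what conditions the rule; the first letter is.
"wiwuzus" begins with w-. The stems beginning with w- (wafabem → luwafabem, wodar → luwodar) add the prefix lu-.
The other patterns: stems beginning with h- or k- add -en; stems beginning with b-, d- or n- insert -as- after the first vowel.
So wiwuzus → luwiwuzus.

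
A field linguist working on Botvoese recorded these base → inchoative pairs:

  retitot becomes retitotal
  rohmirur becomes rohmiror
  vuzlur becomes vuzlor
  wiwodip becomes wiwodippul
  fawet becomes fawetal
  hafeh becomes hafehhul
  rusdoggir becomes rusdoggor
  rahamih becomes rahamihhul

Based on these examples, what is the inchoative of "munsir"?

munsor

"munsir" ends in -r. The stems ending in -r (vuzlur → vuzlor, rusdoggir → rusdoggor, rohmirur → rohmiror) change the last vowel to 'o'.
The other patterns: stems ending in -t add -al; stems ending in -h or -p double the final consonant and add -ul.
So munsir → munsor.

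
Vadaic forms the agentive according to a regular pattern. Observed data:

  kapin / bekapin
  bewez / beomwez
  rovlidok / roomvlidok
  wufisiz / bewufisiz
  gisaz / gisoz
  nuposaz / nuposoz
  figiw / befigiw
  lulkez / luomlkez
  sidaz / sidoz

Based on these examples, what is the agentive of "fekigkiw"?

befekigkiw

gisaz and wufisiz both end in -z yet inflect differently (gisoz, bewufisiz), so the final letter is not what conditions the rule; the last vowel is.
"fekigkiw" has last vowel 'i'. The stems whose last vowel is 'i' (wufisiz → bewufisiz, figiw → befigiw, kapin → bekapin) add the prefix be-.
The other patterns: stems whose last vowel is 'a' change the last vowel to 'o'; stems whose last vowel is 'e' or 'o' insert -om- after the first vowel.
So fekigkiw → befekigkiw.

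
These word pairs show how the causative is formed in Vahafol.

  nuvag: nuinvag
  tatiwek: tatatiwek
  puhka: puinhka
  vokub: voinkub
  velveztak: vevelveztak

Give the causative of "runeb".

ruinneb

velveztak and puhka both have last vowel 'a' yet inflect differently (vevelveztak, puinhka), so the last vowel is not what conditions the rule; the final letter is.
"runeb" ends in -b. The one such stem in the data (vokub → voinkub) inserts -in- after the first vowel (as do puhka, nuvag), so the same rule applies.
So runeb → ruinneb.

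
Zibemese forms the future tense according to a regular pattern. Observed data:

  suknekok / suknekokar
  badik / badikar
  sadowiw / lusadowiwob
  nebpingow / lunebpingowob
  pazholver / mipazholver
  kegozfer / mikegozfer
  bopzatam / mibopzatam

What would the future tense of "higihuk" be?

badik and sadowiw both have last vowel 'i' yet inflect differently (badikar, lusadowiwob), so the last vowel is not what conditions the rule; the final letter is.
"higihuk" ends in -k. The stems ending in -k (suknekok → suknekokar, badik → badikar) add -ar.
The other patterns: stems ending in -w add lu- … -ob around the stem; stems ending in -m or -r add the prefix mi-.
So higihuk → higihukar.

higihukar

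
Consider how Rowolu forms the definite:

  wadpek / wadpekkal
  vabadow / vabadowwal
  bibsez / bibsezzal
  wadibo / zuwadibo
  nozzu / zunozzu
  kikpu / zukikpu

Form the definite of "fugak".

vabadow and wadibo both have last vowel 'o' yet inflect differently (vabadowwal, zuwadibo), so the last vowel is not what conditions the rule; whether the stem ends in a vowel or a consonant is.
"fugak" ends in a consonant. The stems ending in a consonant (wadpek → wadpekkal, vabadow → vabadowwal, bibsez → bibsezzal) double the final consonant and add -al.
The other pattern: stems ending in a vowel add the prefix zu-.
So fugak → fugakkal.

fugakkal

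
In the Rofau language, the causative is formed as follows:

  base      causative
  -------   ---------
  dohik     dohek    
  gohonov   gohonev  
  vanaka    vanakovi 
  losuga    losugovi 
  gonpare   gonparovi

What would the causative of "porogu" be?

"porogu" ends in a vowel. The stems ending in a vowel (vanaka → vanakovi, losuga → losugovi, gonpare → gonparovi) drop the final letter and add -ovi.
So porogu → porogovi.

porogovi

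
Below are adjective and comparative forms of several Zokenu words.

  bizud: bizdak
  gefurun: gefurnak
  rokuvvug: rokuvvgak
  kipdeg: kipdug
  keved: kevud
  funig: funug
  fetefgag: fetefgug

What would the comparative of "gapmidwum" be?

gapmidwmak

rokuvvug and kipdeg both end in -g yet inflect differently (rokuvvgak, kipdug), so the final letter is not what conditions the rule; the last vowel is.
"gapmidwum" has last vowel 'u'. The stems whose last vowel is 'u' (bizud → bizdak, gefurun → gefurnak, rokuvvug → rokuvvgak) delete the last vowel and add -ak.
The other pattern: stems whose last vowel is 'a', 'e' or 'i' change the last vowel to 'u'.
So gapmidwum → gapmidwmak.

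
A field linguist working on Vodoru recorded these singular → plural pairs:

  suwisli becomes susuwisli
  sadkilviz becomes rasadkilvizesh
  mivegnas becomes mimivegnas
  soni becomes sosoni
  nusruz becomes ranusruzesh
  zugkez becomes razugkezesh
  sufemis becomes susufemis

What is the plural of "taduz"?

sadkilviz and sufemis both have last vowel 'i' yet inflect differently (rasadkilvizesh, susufemis), so the last vowel is not what conditions the rule; the final letter is.
"taduz" ends in -z. The stems ending in -z (sadkilviz → rasadkilvizesh, zugkez → razugkezesh, nusruz → ranusruzesh) add ra- … -esh around the stem.
The other pattern: stems ending in -i or -s repeat the first consonant+vowel as a prefix.
So taduz → rataduzesh.

rataduzesh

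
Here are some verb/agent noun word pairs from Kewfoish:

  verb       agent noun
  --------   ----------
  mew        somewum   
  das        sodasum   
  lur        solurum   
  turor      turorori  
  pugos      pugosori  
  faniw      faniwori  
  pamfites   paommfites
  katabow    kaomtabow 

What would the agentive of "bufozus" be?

buomfozus

"bufozus" has 3 vowels. The stems with 3 vowels (pamfites → paommfites, katabow → kaomtabow) insert -om- after the first vowel.
So bufozus → buomfozus.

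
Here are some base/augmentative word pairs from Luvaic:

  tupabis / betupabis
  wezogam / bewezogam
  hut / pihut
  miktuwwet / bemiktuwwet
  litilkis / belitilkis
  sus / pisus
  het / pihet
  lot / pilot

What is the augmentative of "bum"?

"bum" has 1 vowel. The stems with 1 vowel (sus → pisus, het → pihet, hut → pihut) add the prefix pi-.
The other pattern: stems with 3 vowels add the prefix be-.
So bum → pibum.

pibum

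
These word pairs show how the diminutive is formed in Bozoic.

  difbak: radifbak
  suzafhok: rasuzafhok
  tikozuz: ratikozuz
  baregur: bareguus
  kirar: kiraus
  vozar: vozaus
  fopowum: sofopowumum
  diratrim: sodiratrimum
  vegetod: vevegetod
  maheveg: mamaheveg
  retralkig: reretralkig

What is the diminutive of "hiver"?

hiveus

"hiver" ends in -r. The stems ending in -r (baregur → bareguus, kirar → kiraus, vozar → vozaus) drop the final letter and add -us.
The other patterns: stems ending in -k or -z add the prefix ra-; stems ending in -m add so- … -um around the stem; stems ending in -d or -g repeat the first consonant+vowel as a prefix.
So hiver → hiveus.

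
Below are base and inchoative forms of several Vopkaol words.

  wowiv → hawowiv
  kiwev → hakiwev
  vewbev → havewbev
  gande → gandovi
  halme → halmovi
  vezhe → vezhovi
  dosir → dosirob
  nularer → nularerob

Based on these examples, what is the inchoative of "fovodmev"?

hafovodmev

kiwev and gande both have last vowel 'e' yet inflect differently (hakiwev, gandovi), so the last vowel is not what conditions the rule; the final letter is.
"fovodmev" ends in -v. The stems ending in -v (wowiv → hawowiv, kiwev → hakiwev, vewbev → havewbev) add the prefix ha-.
The other patterns: stems ending in -e drop the final letter and add -ovi; stems ending in -r add -ob.
So fovodmev → hafovodmev.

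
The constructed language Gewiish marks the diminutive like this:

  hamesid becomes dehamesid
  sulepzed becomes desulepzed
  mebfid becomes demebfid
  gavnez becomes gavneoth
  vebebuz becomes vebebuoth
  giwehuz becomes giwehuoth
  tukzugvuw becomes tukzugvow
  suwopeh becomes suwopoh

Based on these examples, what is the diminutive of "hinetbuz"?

hinetbuoth

"hinetbuz" ends in -z. The stems ending in -z (gavnez → gavneoth, vebebuz → vebebuoth, giwehuz → giwehuoth) drop the final letter and add -oth.
So hinetbuz → hinetbuoth.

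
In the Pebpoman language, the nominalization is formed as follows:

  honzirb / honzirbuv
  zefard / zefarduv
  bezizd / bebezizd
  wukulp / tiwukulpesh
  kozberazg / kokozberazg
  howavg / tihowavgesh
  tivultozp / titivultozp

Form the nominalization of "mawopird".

mawopirduv

zefard and bezizd both end in -d yet inflect differently (zefarduv, bebezizd), so the final letter is not what conditions the rule; the second-to-last letter is.
"mawopird" has second-to-last letter 'r'. The stems whose second-to-last letter is 'r' (zefard → zefarduv, honzirb → honzirbuv) add -uv.
The other patterns: stems whose second-to-last letter is 'z' repeat the first consonant+vowel as a prefix; stems whose second-to-last letter is 'l' or 'v' add ti- … -esh around the stem.
So mawopird → mawopirduv.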